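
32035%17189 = 14846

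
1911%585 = 156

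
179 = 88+91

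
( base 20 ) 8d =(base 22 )7J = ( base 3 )20102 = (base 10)173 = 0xad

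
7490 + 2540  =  10030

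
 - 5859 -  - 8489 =2630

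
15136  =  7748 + 7388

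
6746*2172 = 14652312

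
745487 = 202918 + 542569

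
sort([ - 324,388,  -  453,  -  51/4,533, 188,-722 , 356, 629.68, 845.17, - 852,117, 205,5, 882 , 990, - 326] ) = [  -  852, - 722, - 453, - 326,  -  324, - 51/4,5, 117, 188, 205, 356,388, 533 , 629.68, 845.17, 882  ,  990] 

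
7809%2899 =2011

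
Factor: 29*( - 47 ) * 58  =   - 79054 = -2^1*29^2*47^1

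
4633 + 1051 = 5684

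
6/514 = 3/257= 0.01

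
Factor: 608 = 2^5*19^1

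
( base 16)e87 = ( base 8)7207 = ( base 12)219b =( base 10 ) 3719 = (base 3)12002202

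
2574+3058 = 5632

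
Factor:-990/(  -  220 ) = 2^( - 1 )*3^2 = 9/2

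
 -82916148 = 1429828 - 84345976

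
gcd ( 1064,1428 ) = 28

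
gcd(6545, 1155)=385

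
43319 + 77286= 120605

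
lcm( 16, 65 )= 1040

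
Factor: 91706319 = 3^2*127^1 * 80233^1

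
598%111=43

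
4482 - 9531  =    -  5049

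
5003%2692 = 2311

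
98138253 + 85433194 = 183571447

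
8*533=4264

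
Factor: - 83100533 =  - 83100533^1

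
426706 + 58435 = 485141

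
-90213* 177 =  - 15967701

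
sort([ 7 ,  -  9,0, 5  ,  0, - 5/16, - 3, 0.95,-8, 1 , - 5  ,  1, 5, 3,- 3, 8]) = [ - 9, - 8, - 5,- 3, - 3, - 5/16, 0, 0,0.95 , 1 , 1, 3,5 , 5, 7, 8 ] 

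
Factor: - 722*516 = - 372552 = -  2^3 *3^1*19^2*43^1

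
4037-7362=-3325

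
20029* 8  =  160232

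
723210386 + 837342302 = 1560552688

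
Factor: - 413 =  - 7^1*59^1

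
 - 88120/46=-44060/23 = - 1915.65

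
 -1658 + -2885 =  - 4543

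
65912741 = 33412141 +32500600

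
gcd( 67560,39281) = 1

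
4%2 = 0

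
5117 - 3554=1563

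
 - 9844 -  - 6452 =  - 3392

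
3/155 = 3/155= 0.02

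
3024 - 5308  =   - 2284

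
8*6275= 50200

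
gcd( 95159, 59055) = 1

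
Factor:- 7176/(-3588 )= 2^1 = 2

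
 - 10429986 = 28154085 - 38584071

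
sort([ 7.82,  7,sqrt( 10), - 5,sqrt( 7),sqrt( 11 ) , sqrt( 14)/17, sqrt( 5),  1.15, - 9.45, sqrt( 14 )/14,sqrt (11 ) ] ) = [ - 9.45, - 5, sqrt( 14)/17,sqrt( 14 ) /14,1.15, sqrt( 5),sqrt( 7),sqrt (10 ),  sqrt( 11),  sqrt(11),7,7.82] 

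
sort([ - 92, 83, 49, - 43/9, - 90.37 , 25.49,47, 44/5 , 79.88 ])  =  [ - 92, - 90.37, -43/9,44/5 , 25.49,47, 49,79.88,83 ] 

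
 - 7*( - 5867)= 41069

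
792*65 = 51480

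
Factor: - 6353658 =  - 2^1*3^2*23^1 * 103^1*149^1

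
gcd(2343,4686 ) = 2343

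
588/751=588/751=0.78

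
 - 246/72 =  - 4+7/12= -3.42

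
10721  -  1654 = 9067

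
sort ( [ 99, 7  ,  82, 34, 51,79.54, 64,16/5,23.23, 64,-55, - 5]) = [ - 55, - 5, 16/5, 7, 23.23, 34, 51,64,  64, 79.54,82 , 99]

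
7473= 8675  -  1202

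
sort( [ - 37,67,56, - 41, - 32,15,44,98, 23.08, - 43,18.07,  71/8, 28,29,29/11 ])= [ - 43,- 41,- 37, - 32, 29/11,71/8,15,18.07,23.08, 28,  29 , 44,56,67,  98 ]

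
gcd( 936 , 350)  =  2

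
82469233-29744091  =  52725142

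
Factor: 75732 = 2^2*3^1*6311^1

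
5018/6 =836 + 1/3 = 836.33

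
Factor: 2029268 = 2^2*507317^1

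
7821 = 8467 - 646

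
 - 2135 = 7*( - 305 ) 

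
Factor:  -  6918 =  - 2^1*3^1*1153^1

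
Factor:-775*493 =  - 382075 = -5^2  *17^1*29^1 * 31^1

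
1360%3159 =1360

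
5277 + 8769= 14046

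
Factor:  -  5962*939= - 5598318 = - 2^1*3^1*11^1*271^1*313^1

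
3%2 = 1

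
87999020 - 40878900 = 47120120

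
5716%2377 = 962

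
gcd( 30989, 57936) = 1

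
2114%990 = 134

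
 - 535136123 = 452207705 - 987343828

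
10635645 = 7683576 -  - 2952069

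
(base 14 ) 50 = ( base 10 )70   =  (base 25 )2K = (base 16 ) 46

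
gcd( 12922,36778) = 994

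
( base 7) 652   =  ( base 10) 331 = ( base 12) 237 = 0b101001011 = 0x14b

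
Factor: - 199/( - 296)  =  2^( - 3 )*37^(  -  1)*199^1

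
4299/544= 4299/544 = 7.90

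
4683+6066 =10749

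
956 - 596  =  360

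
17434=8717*2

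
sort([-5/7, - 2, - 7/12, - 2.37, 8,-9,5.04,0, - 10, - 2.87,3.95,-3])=[ - 10, - 9,-3,-2.87, - 2.37 ,-2, - 5/7 , - 7/12, 0,3.95, 5.04 , 8] 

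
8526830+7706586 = 16233416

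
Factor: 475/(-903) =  - 3^( - 1)*5^2*7^(  -  1 )*19^1*43^( - 1 ) 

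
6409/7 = 915 + 4/7 = 915.57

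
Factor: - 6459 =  - 3^1*2153^1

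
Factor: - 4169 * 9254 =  - 38579926 = - 2^1*7^1* 11^1*379^1 * 661^1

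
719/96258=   719/96258 = 0.01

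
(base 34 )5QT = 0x1a25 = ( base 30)7d3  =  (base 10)6693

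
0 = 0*80859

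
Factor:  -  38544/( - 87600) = 5^ (  -  2 )  *11^1 = 11/25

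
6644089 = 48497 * 137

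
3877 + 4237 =8114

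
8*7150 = 57200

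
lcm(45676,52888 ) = 1004872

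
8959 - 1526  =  7433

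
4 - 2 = 2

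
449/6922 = 449/6922 = 0.06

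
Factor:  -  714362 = - 2^1 * 11^1*19^1*1709^1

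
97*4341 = 421077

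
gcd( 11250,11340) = 90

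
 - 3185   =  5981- 9166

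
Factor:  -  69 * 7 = -483 = - 3^1*7^1 * 23^1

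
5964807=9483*629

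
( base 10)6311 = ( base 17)14e4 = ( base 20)ffb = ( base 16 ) 18a7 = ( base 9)8582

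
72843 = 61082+11761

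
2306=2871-565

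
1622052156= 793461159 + 828590997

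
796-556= 240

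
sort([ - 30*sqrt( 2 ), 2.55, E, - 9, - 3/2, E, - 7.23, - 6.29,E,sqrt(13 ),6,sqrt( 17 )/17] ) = [ - 30*sqrt(2 ),-9, - 7.23, - 6.29, - 3/2, sqrt( 17)/17, 2.55, E , E, E,sqrt (13), 6]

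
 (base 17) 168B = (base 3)100022122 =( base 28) 8ii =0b1101010001010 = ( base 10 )6794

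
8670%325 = 220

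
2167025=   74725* 29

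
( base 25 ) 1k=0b101101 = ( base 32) 1d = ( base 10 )45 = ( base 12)39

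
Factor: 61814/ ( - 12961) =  - 2^1* 13^ ( - 1 )*31^1 = - 62/13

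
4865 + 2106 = 6971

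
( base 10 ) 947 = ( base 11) 791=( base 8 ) 1663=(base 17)34c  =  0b1110110011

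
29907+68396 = 98303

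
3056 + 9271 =12327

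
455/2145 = 7/33=0.21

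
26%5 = 1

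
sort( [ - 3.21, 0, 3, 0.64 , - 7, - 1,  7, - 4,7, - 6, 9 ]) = [-7, - 6, - 4, - 3.21,- 1 , 0, 0.64,  3, 7, 7, 9 ] 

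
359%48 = 23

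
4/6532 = 1/1633 = 0.00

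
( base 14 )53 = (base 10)73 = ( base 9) 81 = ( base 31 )2B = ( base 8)111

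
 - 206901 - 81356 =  -288257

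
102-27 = 75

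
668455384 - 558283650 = 110171734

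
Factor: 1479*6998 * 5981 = 2^1*3^1*17^1*29^1*3499^1*5981^1=61903601202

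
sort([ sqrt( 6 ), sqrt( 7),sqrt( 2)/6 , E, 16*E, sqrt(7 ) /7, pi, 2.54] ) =[sqrt (2)/6,sqrt( 7) /7, sqrt ( 6 ), 2.54,sqrt( 7) , E,pi, 16*E] 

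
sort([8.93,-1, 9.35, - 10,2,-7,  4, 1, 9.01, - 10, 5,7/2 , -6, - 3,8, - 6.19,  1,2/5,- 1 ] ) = [ - 10,- 10, - 7,-6.19,  -  6, - 3, - 1,-1,2/5,  1,1,2,7/2,4,  5,8,8.93,9.01,9.35] 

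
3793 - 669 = 3124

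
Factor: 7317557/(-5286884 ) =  - 2^( - 2)*13^1 *41^1*223^(  -  1 )*5927^( - 1 )  *  13729^1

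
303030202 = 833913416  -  530883214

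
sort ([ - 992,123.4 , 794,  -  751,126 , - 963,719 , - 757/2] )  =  [ - 992, - 963, - 751, - 757/2,123.4, 126,719 , 794 ]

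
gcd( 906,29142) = 6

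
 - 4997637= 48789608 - 53787245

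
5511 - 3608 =1903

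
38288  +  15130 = 53418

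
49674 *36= 1788264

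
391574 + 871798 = 1263372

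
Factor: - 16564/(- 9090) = 82/45 = 2^1*3^(  -  2) * 5^ ( - 1)*41^1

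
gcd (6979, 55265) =7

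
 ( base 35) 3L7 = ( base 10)4417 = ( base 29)579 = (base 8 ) 10501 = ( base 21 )A07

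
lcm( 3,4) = 12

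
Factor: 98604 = 2^2 *3^3*11^1*83^1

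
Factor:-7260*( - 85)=2^2 * 3^1*5^2*11^2*17^1 = 617100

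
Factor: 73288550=2^1*5^2*1465771^1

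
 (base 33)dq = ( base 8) 707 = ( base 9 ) 555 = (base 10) 455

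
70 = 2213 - 2143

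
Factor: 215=5^1*43^1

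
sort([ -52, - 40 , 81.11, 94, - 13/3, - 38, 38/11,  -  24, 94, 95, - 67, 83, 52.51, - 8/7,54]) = [-67,- 52,-40, - 38, -24 , - 13/3, - 8/7, 38/11, 52.51, 54, 81.11,83 , 94, 94,  95]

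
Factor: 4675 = 5^2*11^1*17^1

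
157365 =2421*65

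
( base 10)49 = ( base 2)110001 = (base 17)2f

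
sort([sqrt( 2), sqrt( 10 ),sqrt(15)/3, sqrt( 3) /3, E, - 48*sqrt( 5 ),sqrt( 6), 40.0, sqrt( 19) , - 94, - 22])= [ -48 * sqrt( 5 ), - 94, - 22, sqrt(3 )/3 , sqrt ( 15) /3,sqrt( 2),sqrt( 6 ),E,sqrt( 10),  sqrt(19 ),40.0] 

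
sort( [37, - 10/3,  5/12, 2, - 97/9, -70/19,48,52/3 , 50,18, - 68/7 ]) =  [-97/9, - 68/7, -70/19, - 10/3,5/12,2, 52/3,18,37,48, 50 ] 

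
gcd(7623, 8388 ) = 9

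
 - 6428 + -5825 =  - 12253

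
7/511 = 1/73 = 0.01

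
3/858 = 1/286 = 0.00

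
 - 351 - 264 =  - 615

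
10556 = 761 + 9795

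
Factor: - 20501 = -13^1*19^1*83^1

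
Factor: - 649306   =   - 2^1 * 7^1*19^1*2441^1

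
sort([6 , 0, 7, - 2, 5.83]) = [  -  2,  0,  5.83,6,7 ] 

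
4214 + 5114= 9328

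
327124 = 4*81781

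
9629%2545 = 1994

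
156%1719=156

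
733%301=131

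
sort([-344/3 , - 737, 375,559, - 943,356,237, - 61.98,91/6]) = [ - 943, - 737, - 344/3,  -  61.98, 91/6 , 237,356, 375,559]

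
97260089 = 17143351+80116738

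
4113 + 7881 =11994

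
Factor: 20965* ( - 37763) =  - 5^1*7^1*11^1*  599^1 *3433^1 = - 791701295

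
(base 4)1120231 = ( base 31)5S4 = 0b1011000101101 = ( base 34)4ux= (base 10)5677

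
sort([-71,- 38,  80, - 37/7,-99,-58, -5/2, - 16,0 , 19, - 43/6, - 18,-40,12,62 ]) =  [ - 99, - 71, - 58, - 40,  -  38, - 18, - 16, - 43/6, - 37/7,  -  5/2,0, 12, 19, 62, 80 ]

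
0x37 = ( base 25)25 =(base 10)55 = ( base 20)2F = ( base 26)23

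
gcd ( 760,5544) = 8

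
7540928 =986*7648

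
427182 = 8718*49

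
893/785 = 893/785  =  1.14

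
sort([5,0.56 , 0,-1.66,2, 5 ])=[ - 1.66,0  ,  0.56, 2 , 5,5 ] 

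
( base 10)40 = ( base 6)104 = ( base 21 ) 1J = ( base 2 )101000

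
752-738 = 14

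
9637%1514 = 553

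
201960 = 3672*55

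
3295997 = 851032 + 2444965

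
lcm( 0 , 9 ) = 0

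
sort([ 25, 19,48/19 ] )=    [ 48/19, 19,25 ] 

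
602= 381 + 221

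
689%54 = 41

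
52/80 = 13/20 = 0.65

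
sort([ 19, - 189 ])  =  [ - 189,19]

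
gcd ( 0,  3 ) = 3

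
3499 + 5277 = 8776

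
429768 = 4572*94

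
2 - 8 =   -  6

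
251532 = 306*822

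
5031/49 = 102 + 33/49  =  102.67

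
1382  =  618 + 764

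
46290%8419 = 4195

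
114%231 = 114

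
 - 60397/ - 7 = 8628 + 1/7 = 8628.14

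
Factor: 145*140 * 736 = 2^7*5^2*7^1*23^1*29^1 =14940800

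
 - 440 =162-602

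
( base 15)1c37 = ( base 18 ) 10g7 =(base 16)17EF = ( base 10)6127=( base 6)44211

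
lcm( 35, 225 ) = 1575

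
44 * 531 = 23364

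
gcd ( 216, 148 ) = 4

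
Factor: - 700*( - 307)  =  214900 =2^2*5^2*7^1*307^1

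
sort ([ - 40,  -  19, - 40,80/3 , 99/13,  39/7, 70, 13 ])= [ - 40, - 40,-19, 39/7,99/13,13, 80/3,70] 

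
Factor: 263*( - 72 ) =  - 18936 = - 2^3*3^2*263^1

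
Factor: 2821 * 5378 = 2^1* 7^1*13^1*31^1*2689^1=15171338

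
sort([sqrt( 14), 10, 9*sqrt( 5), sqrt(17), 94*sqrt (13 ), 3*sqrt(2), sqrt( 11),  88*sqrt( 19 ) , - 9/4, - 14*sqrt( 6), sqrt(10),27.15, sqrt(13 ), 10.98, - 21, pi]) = [ - 14*sqrt(6), - 21 , - 9/4,pi, sqrt(10) , sqrt( 11), sqrt( 13),sqrt(14), sqrt( 17) , 3*sqrt( 2),10, 10.98, 9*sqrt (5),27.15, 94*sqrt( 13), 88*sqrt( 19)]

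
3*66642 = 199926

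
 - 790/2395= - 1 + 321/479=- 0.33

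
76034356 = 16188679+59845677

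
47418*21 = 995778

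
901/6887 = 901/6887 =0.13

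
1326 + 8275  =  9601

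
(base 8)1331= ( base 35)KT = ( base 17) 28F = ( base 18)249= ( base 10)729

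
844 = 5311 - 4467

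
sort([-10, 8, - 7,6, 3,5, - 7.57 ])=[-10  , - 7.57,-7,3,5,6, 8] 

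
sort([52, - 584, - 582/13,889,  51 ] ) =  [ - 584,-582/13, 51,  52,889 ]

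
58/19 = 3 + 1/19 = 3.05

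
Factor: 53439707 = 181^1*295247^1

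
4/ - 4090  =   - 1+2043/2045  =  -  0.00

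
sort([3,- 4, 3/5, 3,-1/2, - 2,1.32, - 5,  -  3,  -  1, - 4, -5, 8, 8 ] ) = [-5, - 5, - 4 ,-4,- 3 , - 2,-1, - 1/2,3/5, 1.32,3, 3, 8, 8] 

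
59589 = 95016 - 35427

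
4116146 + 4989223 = 9105369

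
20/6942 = 10/3471 =0.00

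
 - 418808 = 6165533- 6584341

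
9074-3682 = 5392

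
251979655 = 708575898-456596243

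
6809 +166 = 6975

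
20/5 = 4 = 4.00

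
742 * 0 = 0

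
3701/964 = 3701/964=3.84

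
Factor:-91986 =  - 2^1*3^1*15331^1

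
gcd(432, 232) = 8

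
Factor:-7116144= - 2^4*3^1*7^1*21179^1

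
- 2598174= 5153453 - 7751627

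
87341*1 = 87341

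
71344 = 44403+26941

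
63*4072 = 256536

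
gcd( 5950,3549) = 7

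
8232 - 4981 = 3251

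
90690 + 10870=101560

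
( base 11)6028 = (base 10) 8016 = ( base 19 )133h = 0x1f50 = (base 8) 17520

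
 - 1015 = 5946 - 6961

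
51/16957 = 51/16957 =0.00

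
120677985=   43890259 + 76787726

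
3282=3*1094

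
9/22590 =1/2510 = 0.00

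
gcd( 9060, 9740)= 20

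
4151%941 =387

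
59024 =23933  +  35091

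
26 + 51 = 77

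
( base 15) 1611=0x1285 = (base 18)EB7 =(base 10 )4741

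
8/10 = 4/5 = 0.80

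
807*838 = 676266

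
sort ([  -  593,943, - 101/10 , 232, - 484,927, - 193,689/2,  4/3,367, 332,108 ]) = [ - 593, - 484,  -  193, -101/10,  4/3, 108, 232, 332, 689/2,367, 927, 943 ] 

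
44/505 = 44/505 =0.09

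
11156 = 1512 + 9644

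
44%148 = 44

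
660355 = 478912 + 181443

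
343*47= 16121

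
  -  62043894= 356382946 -418426840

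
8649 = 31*279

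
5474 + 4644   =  10118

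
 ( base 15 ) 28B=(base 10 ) 581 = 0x245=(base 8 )1105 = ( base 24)105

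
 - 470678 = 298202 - 768880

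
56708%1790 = 1218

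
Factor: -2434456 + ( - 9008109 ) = -5^1*31^1*73823^1 = - 11442565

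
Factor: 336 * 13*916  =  4001088 = 2^6*3^1*7^1*13^1*229^1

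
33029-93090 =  - 60061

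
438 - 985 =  - 547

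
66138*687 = 45436806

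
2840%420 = 320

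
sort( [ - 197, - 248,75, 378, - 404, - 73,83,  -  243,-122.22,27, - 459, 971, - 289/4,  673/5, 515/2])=[ - 459, - 404, - 248, - 243, - 197, - 122.22, - 73, - 289/4,27,75, 83,673/5,515/2 , 378, 971 ]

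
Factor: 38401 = 11^1*3491^1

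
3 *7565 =22695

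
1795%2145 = 1795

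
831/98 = 8 + 47/98 = 8.48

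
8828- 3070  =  5758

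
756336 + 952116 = 1708452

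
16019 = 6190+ 9829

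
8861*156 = 1382316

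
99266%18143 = 8551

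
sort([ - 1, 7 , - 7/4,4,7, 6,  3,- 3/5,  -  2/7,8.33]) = [- 7/4, - 1, - 3/5, - 2/7, 3,  4,6 , 7, 7,8.33 ]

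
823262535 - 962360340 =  - 139097805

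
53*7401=392253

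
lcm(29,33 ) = 957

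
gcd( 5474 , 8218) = 14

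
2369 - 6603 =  - 4234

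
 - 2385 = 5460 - 7845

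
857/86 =857/86 = 9.97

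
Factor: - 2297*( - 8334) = 2^1*3^2*463^1*2297^1 = 19143198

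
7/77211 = 7/77211 =0.00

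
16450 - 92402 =-75952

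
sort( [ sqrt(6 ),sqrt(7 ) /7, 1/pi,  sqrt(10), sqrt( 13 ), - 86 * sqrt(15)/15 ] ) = [ - 86*sqrt(15 ) /15, 1/pi,sqrt( 7)/7, sqrt (6),sqrt( 10 ),  sqrt( 13 ) ] 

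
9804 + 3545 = 13349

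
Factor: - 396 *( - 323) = 2^2*3^2*11^1 * 17^1*19^1 = 127908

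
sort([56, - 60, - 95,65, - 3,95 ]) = [ - 95,-60, - 3,56,65,95 ]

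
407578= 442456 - 34878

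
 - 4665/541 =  -4665/541 = -8.62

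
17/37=17/37 = 0.46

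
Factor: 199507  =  7^1*11^1*2591^1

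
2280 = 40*57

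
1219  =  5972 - 4753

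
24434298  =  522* 46809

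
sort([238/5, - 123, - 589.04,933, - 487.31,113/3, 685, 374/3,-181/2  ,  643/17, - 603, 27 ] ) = [ - 603,- 589.04, - 487.31, - 123,-181/2, 27 , 113/3,643/17,238/5, 374/3,685, 933]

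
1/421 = 1/421 = 0.00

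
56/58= 28/29  =  0.97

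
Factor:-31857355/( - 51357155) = 6371471/10271431 = 563^1*1693^( - 1 )*6067^(  -  1 )* 11317^1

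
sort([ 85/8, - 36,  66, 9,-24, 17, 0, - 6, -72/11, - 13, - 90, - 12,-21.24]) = [ - 90, - 36, - 24,-21.24,  -  13, - 12,- 72/11, - 6, 0, 9,  85/8, 17, 66]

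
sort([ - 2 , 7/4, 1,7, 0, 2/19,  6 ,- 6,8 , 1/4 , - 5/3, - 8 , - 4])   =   [ - 8, - 6,-4, - 2, - 5/3, 0,2/19,1/4,1, 7/4,6,7, 8 ] 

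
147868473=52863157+95005316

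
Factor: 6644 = 2^2*11^1*151^1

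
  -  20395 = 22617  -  43012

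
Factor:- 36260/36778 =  - 70/71 = - 2^1*5^1*7^1*71^( - 1)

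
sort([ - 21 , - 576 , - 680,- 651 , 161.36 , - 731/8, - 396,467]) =[ - 680,-651, - 576, - 396, - 731/8, - 21,  161.36,467]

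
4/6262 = 2/3131 = 0.00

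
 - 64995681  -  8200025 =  -73195706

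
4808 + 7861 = 12669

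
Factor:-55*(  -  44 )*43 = 2^2*5^1 * 11^2*43^1 = 104060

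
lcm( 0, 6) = 0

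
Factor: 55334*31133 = 2^1*73^1*163^1 * 191^1*379^1 = 1722713422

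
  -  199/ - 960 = 199/960 = 0.21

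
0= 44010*0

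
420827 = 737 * 571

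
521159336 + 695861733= 1217021069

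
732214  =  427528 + 304686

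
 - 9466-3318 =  - 12784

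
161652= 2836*57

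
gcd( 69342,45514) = 14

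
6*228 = 1368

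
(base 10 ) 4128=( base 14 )170C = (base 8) 10040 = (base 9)5586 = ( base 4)1000200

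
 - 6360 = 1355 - 7715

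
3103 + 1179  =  4282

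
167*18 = 3006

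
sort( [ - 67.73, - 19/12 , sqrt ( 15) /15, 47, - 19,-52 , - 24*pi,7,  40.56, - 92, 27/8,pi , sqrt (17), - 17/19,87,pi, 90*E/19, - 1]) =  [-92,-24*pi ,-67.73,  -  52,- 19 , - 19/12, - 1,-17/19, sqrt( 15 )/15 , pi,pi,  27/8,sqrt( 17),7, 90*E/19,40.56,47,87 ]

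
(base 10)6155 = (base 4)1200023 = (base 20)f7f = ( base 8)14013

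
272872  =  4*68218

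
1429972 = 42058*34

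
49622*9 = 446598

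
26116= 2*13058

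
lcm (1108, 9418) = 18836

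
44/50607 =44/50607=0.00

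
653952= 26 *25152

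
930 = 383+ 547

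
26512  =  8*3314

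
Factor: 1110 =2^1*3^1*5^1*37^1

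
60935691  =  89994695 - 29059004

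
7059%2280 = 219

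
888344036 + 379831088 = 1268175124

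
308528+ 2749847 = 3058375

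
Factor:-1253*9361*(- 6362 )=2^1*7^1*11^1*23^1*37^1*179^1*3181^1 = 74622016546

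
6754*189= 1276506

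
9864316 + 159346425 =169210741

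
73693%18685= 17638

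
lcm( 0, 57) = 0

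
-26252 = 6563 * (- 4 ) 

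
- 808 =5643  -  6451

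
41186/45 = 915 + 11/45 = 915.24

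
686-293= 393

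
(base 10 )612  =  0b1001100100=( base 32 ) J4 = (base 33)ii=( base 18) 1G0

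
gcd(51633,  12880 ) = 1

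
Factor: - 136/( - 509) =2^3*17^1 *509^ ( - 1)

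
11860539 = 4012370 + 7848169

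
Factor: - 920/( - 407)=2^3*5^1*11^( - 1)*23^1*37^(  -  1 )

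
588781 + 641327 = 1230108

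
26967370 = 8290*3253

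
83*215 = 17845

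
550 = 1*550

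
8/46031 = 8/46031 = 0.00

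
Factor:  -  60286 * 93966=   -  5664834276 = -  2^2*3^1 * 43^1*701^1*15661^1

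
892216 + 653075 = 1545291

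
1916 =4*479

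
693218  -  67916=625302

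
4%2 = 0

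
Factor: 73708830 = 2^1*3^2*5^1*13^1 * 73^1 * 863^1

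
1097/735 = 1097/735 = 1.49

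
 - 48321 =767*( - 63)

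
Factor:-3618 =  - 2^1 *3^3*67^1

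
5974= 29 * 206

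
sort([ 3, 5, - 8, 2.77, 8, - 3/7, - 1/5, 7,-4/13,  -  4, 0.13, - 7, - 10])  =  [ - 10,- 8 , - 7, - 4,-3/7, - 4/13,-1/5,0.13 , 2.77,3,5, 7,8] 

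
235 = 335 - 100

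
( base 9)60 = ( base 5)204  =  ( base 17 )33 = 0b110110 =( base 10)54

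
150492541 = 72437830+78054711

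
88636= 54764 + 33872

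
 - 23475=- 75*313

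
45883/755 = 45883/755 = 60.77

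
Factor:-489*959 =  - 468951 = - 3^1*7^1*137^1*163^1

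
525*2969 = 1558725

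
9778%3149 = 331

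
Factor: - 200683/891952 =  - 2^( - 4)*7^1*107^(-1)*521^ (-1)*28669^1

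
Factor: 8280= 2^3*3^2 * 5^1*23^1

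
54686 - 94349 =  - 39663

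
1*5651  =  5651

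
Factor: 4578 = 2^1*3^1 * 7^1*109^1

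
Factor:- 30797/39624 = -2^( - 3)*3^( - 1)*23^1 * 103^1*127^( - 1) = - 2369/3048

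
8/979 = 8/979 = 0.01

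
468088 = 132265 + 335823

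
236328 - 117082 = 119246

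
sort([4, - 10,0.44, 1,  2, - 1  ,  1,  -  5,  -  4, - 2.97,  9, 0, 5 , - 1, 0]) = [  -  10, - 5, - 4, - 2.97, - 1, - 1, 0,0,0.44, 1, 1, 2,4, 5 , 9 ] 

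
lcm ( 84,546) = 1092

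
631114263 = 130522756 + 500591507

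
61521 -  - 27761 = 89282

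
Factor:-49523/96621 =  - 3^( -1)*7^(-1 )*43^( - 1 )*107^( -1)*49523^1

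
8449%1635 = 274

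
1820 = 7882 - 6062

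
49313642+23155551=72469193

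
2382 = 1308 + 1074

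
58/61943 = 58/61943=0.00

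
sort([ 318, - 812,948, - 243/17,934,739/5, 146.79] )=[ - 812, - 243/17,146.79,739/5, 318,934,948]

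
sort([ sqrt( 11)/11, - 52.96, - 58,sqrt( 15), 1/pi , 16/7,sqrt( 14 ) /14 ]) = [ - 58 , - 52.96, sqrt( 14 ) /14,sqrt( 11 ) /11 , 1/pi, 16/7, sqrt( 15 )]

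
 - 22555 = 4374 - 26929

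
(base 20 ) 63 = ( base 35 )3I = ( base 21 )5I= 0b1111011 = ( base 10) 123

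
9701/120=80 + 101/120 = 80.84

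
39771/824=48+219/824=48.27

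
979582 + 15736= 995318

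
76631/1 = 76631 = 76631.00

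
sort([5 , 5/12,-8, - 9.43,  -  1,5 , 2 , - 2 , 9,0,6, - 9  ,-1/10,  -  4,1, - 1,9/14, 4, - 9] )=[ - 9.43,-9,-9, - 8 ,-4, - 2, - 1, - 1, - 1/10,0,5/12,  9/14,1,2, 4,5,5, 6 , 9]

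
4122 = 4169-47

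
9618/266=687/19=36.16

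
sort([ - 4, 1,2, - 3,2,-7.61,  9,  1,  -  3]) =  [-7.61,  -  4,- 3,-3, 1, 1, 2, 2, 9]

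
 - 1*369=-369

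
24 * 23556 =565344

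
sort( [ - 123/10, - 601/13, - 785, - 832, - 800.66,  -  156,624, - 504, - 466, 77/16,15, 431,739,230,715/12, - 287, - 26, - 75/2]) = [ - 832, - 800.66, - 785, - 504, - 466, - 287, - 156,- 601/13, - 75/2, - 26, - 123/10,77/16,15,715/12,230 , 431,624, 739]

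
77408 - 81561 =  - 4153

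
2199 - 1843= 356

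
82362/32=2573 + 13/16 = 2573.81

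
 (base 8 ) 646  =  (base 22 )J4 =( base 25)gm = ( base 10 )422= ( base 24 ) HE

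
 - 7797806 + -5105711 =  - 12903517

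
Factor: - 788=-2^2*197^1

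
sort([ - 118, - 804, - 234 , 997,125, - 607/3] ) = [ - 804, - 234, - 607/3, - 118,125, 997 ] 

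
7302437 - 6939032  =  363405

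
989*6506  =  6434434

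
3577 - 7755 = - 4178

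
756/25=756/25 = 30.24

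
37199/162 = 37199/162 = 229.62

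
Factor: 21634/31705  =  58/85 = 2^1 * 5^(-1)*17^( - 1)*29^1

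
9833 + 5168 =15001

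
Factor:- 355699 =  - 19^1*97^1 * 193^1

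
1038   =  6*173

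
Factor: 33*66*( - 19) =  - 2^1*3^2*11^2 * 19^1 = - 41382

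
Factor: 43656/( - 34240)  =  -51/40 = -2^( - 3 )*3^1*5^( - 1)*17^1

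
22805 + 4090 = 26895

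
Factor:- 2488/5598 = -2^2*3^( -2)= - 4/9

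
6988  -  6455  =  533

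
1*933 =933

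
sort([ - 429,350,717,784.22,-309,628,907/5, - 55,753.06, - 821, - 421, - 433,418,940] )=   [-821, - 433,-429, - 421, - 309,-55,907/5,350,418,628,717,753.06,784.22,940]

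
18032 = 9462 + 8570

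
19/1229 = 19/1229 = 0.02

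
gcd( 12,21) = 3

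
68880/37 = 68880/37 = 1861.62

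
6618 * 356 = 2356008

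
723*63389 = 45830247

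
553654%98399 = 61659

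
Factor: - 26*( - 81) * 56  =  2^4  *  3^4*7^1*13^1 =117936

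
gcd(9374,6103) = 1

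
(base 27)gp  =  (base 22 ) kh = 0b111001001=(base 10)457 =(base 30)f7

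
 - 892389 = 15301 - 907690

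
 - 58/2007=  - 58/2007=- 0.03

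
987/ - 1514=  - 987/1514 = - 0.65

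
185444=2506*74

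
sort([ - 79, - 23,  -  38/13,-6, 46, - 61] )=[ - 79,-61, - 23,-6, - 38/13,46]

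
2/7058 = 1/3529 = 0.00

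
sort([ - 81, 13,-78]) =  [ - 81, - 78,13 ]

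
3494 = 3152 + 342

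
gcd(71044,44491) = 1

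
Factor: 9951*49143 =489021993 =3^2*31^1*107^1*16381^1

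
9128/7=1304= 1304.00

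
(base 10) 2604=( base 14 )D40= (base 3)10120110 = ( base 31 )2M0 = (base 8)5054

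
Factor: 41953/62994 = 2^( - 1)*3^( - 1)*10499^( - 1 ) * 41953^1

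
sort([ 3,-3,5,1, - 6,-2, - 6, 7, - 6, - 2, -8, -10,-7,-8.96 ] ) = [-10, - 8.96, - 8, - 7, - 6, -6,-6,-3, - 2, - 2, 1, 3, 5,7 ]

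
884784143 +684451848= 1569235991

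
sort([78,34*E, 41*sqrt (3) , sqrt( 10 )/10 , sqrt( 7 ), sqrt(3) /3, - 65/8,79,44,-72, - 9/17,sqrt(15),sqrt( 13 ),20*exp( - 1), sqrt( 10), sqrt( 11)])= [ - 72, - 65/8, - 9/17,sqrt( 10) /10,sqrt( 3 )/3, sqrt (7 ), sqrt( 10 ),sqrt( 11),sqrt(13 ) , sqrt(15 ),20*exp( - 1 ), 44 , 41*sqrt( 3), 78, 79,  34*E]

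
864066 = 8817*98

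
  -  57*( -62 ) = 3534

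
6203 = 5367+836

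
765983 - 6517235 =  - 5751252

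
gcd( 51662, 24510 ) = 2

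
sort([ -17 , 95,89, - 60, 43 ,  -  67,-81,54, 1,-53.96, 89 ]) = [ - 81, -67, - 60, - 53.96, - 17,1,43  ,  54,89,89, 95 ] 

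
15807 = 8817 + 6990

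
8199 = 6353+1846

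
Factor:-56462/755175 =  - 2^1*3^( - 1 )*5^( - 2) * 7^1 * 37^1*109^1*10069^(-1 ) 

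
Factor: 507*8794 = 4458558 = 2^1*3^1*13^2*4397^1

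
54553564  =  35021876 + 19531688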